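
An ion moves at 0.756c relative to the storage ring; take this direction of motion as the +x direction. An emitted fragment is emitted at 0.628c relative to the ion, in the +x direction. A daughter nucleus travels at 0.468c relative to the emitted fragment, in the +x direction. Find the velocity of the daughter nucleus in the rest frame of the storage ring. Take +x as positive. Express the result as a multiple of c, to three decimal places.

0.977c

Apply u = (u' + v)/(1 + u'v/c²) successively, working outward toward the storage ring.
Start: velocity of the ion relative to the storage ring = 0.7560c.
Compose with the emitted fragment (u' = 0.628 in the ion frame): u_1 = (0.628 + 0.756) / (1 + 0.628·0.756) = 1.3840/1.4748 = 0.9385.
Compose with the daughter nucleus (u' = 0.468 in the emitted fragment frame): u_2 = (0.468 + 0.938) / (1 + 0.468·0.938) = 1.4065/1.4392 = 0.9772.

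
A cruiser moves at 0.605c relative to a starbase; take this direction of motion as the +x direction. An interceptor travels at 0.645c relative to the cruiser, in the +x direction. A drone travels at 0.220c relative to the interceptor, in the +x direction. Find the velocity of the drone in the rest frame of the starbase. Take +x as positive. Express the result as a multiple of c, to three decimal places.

Apply u = (u' + v)/(1 + u'v/c²) successively, working outward toward the starbase.
Start: velocity of the cruiser relative to the starbase = 0.6050c.
Compose with the interceptor (u' = 0.645 in the cruiser frame): u_1 = (0.645 + 0.605) / (1 + 0.645·0.605) = 1.2500/1.3902 = 0.8991.
Compose with the drone (u' = 0.220 in the interceptor frame): u_2 = (0.220 + 0.899) / (1 + 0.220·0.899) = 1.1191/1.1978 = 0.9343.

0.934c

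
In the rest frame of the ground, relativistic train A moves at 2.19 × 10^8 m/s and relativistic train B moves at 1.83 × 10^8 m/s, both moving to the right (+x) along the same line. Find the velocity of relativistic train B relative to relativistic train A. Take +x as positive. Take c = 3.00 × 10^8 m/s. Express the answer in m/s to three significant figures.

β_A = 0.730, β_B = 0.610 (dividing each by c = 3.00 × 10^8 m/s).
Transform to A's frame with the inverse velocity-addition law: u' = (u − v)/(1 − uv/c²), taking u = β_B and v = β_A.
u' = (0.610 − 0.730) / (1 − (0.730)(0.610)) = -0.1200/0.5547 = -0.2163.
u' = -0.2163 × 3.00 × 10^8 m/s.

-6.49 × 10^7 m/s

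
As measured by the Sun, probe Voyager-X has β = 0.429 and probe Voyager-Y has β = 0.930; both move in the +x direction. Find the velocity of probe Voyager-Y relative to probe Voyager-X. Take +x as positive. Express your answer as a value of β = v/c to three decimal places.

β = +0.834

β_A = 0.429, β_B = 0.930.
Transform to A's frame with the inverse velocity-addition law: u' = (u − v)/(1 − uv/c²), taking u = β_B and v = β_A.
u' = (0.930 − 0.429) / (1 − (0.429)(0.930)) = 0.5010/0.6010 = 0.8336.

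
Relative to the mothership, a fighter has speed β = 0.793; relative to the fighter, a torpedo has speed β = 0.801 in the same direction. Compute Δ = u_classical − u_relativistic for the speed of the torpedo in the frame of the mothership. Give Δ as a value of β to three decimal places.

Galilean: u_cl = 0.801 + 0.793 = 1.5940.
Relativistic: u_rel = (0.801 + 0.793) / (1 + 0.801·0.793) = 1.5940/1.6352 = 0.9748.
Δ = 1.5940 − 0.9748 = 0.6192.
(The classical prediction exceeds c; the relativistic result does not.)

Δ = 0.619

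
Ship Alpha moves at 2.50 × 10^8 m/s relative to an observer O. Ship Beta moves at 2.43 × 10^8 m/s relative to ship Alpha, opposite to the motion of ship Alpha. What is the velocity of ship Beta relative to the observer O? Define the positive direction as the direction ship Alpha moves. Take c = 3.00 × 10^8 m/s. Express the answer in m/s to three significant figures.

In units of c (dividing by 3.00 × 10^8 m/s): v = 0.833, u' = -0.810.
u = (u' + v)/(1 + u'v/c²):
u = (-0.810 + 0.833) / (1 + (-0.810)·0.833) = 0.0233/0.3250 = 0.0718
Converting back: u = 0.0718 × 3.00 × 10^8 m/s.

+2.15 × 10^7 m/s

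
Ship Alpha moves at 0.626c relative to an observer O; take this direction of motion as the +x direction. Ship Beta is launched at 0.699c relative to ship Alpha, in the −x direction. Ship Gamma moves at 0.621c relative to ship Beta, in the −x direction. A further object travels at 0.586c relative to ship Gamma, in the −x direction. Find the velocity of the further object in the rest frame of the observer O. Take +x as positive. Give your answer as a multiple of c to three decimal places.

Apply u = (u' + v)/(1 + u'v/c²) successively, working outward toward the observer O.
Start: velocity of ship Alpha relative to the observer O = 0.6260c.
Compose with ship Beta (u' = -0.699 in ship Alpha frame): u_1 = (-0.699 + 0.626) / (1 + (-0.699)·0.626) = -0.0730/0.5624 = -0.1298.
Compose with ship Gamma (u' = -0.621 in ship Beta frame): u_2 = (-0.621 + (-0.130)) / (1 + (-0.621)·(-0.130)) = -0.7508/1.0806 = -0.6948.
Compose with the further object (u' = -0.586 in ship Gamma frame): u_3 = (-0.586 + (-0.695)) / (1 + (-0.586)·(-0.695)) = -1.2808/1.4071 = -0.9102.

-0.910c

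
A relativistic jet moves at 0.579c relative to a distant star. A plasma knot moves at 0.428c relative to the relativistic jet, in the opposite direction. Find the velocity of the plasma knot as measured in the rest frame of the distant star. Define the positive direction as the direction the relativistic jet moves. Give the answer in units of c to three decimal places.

With v = 0.579 and u' = -0.428 (in units of c),
u = (u' + v)/(1 + u'v/c²):
u = (-0.428 + 0.579) / (1 + (-0.428)·0.579) = 0.1510/0.7522 = 0.2007
(Galilean addition would give +0.151c.)

+0.201c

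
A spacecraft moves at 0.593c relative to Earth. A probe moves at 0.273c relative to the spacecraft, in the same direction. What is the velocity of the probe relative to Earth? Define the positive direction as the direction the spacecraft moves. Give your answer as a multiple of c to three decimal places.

With v = 0.593 and u' = 0.273 (in units of c),
u = (u' + v)/(1 + u'v/c²):
u = (0.273 + 0.593) / (1 + 0.273·0.593) = 0.8660/1.1619 = 0.7453

0.745c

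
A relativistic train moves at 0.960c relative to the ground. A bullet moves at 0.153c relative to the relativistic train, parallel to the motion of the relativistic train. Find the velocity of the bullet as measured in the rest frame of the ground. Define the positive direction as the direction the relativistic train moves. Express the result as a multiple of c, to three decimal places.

With v = 0.960 and u' = 0.153 (in units of c),
u = (u' + v)/(1 + u'v/c²):
u = (0.153 + 0.960) / (1 + 0.153·0.960) = 1.1130/1.1469 = 0.9705

0.970c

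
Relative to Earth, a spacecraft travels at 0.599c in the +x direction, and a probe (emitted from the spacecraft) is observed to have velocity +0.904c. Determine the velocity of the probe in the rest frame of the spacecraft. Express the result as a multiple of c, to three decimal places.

+0.665c

Invert the composition law: u' = (u − v)/(1 − uv/c²).
u' = (0.904 − 0.599) / (1 − (0.904)(0.599)) = 0.3050/0.4585 = 0.6652.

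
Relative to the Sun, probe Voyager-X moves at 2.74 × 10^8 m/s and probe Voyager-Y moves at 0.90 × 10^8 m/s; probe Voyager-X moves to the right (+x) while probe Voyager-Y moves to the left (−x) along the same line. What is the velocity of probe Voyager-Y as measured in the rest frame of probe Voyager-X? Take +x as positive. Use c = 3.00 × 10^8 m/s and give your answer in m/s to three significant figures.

β_A = 0.913, β_B = -0.300 (dividing each by c = 3.00 × 10^8 m/s).
Transform to A's frame with the inverse velocity-addition law: u' = (u − v)/(1 − uv/c²), taking u = β_B and v = β_A.
u' = (-0.300 − 0.913) / (1 − (0.913)(-0.300)) = -1.2133/1.2740 = -0.9524.
u' = -0.9524 × 3.00 × 10^8 m/s.

-2.86 × 10^8 m/s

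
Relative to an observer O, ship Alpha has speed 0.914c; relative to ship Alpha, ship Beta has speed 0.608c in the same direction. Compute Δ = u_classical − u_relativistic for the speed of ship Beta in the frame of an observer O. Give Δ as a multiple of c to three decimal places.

Δ = 0.544c

Galilean: u_cl = 0.608 + 0.914 = 1.5220.
Relativistic: u_rel = (0.608 + 0.914) / (1 + 0.608·0.914) = 1.5220/1.5557 = 0.9783.
Δ = 1.5220 − 0.9783 = 0.5437.
(The classical prediction exceeds c; the relativistic result does not.)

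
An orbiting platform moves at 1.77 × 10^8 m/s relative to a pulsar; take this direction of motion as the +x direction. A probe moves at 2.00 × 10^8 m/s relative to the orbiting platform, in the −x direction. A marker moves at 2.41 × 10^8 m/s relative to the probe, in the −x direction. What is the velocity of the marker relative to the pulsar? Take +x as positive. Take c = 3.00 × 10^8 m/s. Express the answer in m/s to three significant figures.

Apply u = (u' + v)/(1 + u'v/c²) successively, working outward toward the pulsar.
(Dividing each given speed by c = 3.00 × 10^8 m/s to work in units of c.)
Start: velocity of the orbiting platform relative to the pulsar = 0.5900c.
Compose with the probe (u' = -0.667 in the orbiting platform frame): u_1 = (-0.667 + 0.590) / (1 + (-0.667)·0.590) = -0.0767/0.6067 = -0.1264.
Compose with the marker (u' = -0.803 in the probe frame): u_2 = (-0.803 + (-0.126)) / (1 + (-0.803)·(-0.126)) = -0.9297/1.1015 = -0.8440.
So u = -0.8440 × 3.00 × 10^8 m/s.

-2.53 × 10^8 m/s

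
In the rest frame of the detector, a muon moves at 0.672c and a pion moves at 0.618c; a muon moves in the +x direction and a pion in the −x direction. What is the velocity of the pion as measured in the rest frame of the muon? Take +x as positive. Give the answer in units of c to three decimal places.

β_A = 0.672, β_B = -0.618.
Transform to A's frame with the inverse velocity-addition law: u' = (u − v)/(1 − uv/c²), taking u = β_B and v = β_A.
u' = (-0.618 − 0.672) / (1 − (0.672)(-0.618)) = -1.2900/1.4153 = -0.9115.

-0.911c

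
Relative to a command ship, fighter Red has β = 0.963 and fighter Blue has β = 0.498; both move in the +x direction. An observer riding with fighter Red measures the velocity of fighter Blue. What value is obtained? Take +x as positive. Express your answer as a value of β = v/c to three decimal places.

β_A = 0.963, β_B = 0.498.
Transform to A's frame with the inverse velocity-addition law: u' = (u − v)/(1 − uv/c²), taking u = β_B and v = β_A.
u' = (0.498 − 0.963) / (1 − (0.963)(0.498)) = -0.4650/0.5204 = -0.8935.

β = -0.893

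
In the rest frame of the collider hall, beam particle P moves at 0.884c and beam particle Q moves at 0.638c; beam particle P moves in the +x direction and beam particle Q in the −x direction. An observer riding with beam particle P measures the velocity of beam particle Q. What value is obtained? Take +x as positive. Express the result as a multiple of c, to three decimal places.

-0.973c

β_A = 0.884, β_B = -0.638.
Transform to A's frame with the inverse velocity-addition law: u' = (u − v)/(1 − uv/c²), taking u = β_B and v = β_A.
u' = (-0.638 − 0.884) / (1 − (0.884)(-0.638)) = -1.5220/1.5640 = -0.9732.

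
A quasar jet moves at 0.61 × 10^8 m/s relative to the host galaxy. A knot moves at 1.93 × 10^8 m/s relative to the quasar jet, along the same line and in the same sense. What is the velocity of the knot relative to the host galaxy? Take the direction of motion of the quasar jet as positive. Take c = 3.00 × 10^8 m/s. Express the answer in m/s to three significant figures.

2.25 × 10^8 m/s

In units of c (dividing by 3.00 × 10^8 m/s): v = 0.203, u' = 0.643.
u = (u' + v)/(1 + u'v/c²):
u = (0.643 + 0.203) / (1 + 0.643·0.203) = 0.8467/1.1308 = 0.7487
Converting back: u = 0.7487 × 3.00 × 10^8 m/s.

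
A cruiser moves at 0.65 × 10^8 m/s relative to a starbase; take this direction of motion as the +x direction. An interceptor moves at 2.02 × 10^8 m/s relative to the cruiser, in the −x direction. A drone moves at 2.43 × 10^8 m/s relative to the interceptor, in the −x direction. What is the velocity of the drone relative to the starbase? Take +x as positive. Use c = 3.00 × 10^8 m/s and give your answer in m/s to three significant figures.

Apply u = (u' + v)/(1 + u'v/c²) successively, working outward toward the starbase.
(Dividing each given speed by c = 3.00 × 10^8 m/s to work in units of c.)
Start: velocity of the cruiser relative to the starbase = 0.2167c.
Compose with the interceptor (u' = -0.673 in the cruiser frame): u_1 = (-0.673 + 0.217) / (1 + (-0.673)·0.217) = -0.4567/0.8541 = -0.5347.
Compose with the drone (u' = -0.810 in the interceptor frame): u_2 = (-0.810 + (-0.535)) / (1 + (-0.810)·(-0.535)) = -1.3447/1.4331 = -0.9383.
So u = -0.9383 × 3.00 × 10^8 m/s.

-2.81 × 10^8 m/s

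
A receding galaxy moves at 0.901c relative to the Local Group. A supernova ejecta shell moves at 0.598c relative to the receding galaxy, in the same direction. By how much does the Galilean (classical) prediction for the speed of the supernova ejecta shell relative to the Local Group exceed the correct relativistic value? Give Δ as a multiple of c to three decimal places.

Galilean: u_cl = 0.598 + 0.901 = 1.4990.
Relativistic: u_rel = (0.598 + 0.901) / (1 + 0.598·0.901) = 1.4990/1.5388 = 0.9741.
Δ = 1.4990 − 0.9741 = 0.5249.
(The classical prediction exceeds c; the relativistic result does not.)

Δ = 0.525c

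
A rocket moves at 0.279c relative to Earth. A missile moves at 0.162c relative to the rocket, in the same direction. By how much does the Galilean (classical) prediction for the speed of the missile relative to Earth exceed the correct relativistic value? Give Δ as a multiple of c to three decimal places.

Galilean: u_cl = 0.162 + 0.279 = 0.4410.
Relativistic: u_rel = (0.162 + 0.279) / (1 + 0.162·0.279) = 0.4410/1.0452 = 0.4219.
Δ = 0.4410 − 0.4219 = 0.0191.

Δ = 0.019c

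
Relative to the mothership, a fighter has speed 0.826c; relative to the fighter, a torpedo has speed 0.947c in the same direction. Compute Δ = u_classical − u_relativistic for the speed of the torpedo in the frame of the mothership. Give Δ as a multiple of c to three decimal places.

Δ = 0.778c

Galilean: u_cl = 0.947 + 0.826 = 1.7730.
Relativistic: u_rel = (0.947 + 0.826) / (1 + 0.947·0.826) = 1.7730/1.7822 = 0.9948.
Δ = 1.7730 − 0.9948 = 0.7782.
(The classical prediction exceeds c; the relativistic result does not.)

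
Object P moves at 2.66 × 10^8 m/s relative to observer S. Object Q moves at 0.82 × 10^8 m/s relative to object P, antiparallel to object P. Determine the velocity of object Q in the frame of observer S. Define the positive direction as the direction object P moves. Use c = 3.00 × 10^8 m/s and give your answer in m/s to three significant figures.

In units of c (dividing by 3.00 × 10^8 m/s): v = 0.887, u' = -0.273.
u = (u' + v)/(1 + u'v/c²):
u = (-0.273 + 0.887) / (1 + (-0.273)·0.887) = 0.6133/0.7576 = 0.8095
Converting back: u = 0.8095 × 3.00 × 10^8 m/s.

+2.43 × 10^8 m/s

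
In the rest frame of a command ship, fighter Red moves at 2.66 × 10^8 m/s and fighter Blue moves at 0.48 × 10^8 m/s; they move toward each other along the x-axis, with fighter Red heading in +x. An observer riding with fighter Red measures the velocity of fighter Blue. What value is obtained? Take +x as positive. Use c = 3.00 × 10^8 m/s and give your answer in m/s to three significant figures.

β_A = 0.887, β_B = -0.160 (dividing each by c = 3.00 × 10^8 m/s).
Transform to A's frame with the inverse velocity-addition law: u' = (u − v)/(1 − uv/c²), taking u = β_B and v = β_A.
u' = (-0.160 − 0.887) / (1 − (0.887)(-0.160)) = -1.0467/1.1419 = -0.9166.
u' = -0.9166 × 3.00 × 10^8 m/s.

-2.75 × 10^8 m/s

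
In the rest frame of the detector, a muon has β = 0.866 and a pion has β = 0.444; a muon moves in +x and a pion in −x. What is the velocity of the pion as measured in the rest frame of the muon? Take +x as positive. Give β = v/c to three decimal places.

β = -0.946

β_A = 0.866, β_B = -0.444.
Transform to A's frame with the inverse velocity-addition law: u' = (u − v)/(1 − uv/c²), taking u = β_B and v = β_A.
u' = (-0.444 − 0.866) / (1 − (0.866)(-0.444)) = -1.3100/1.3845 = -0.9462.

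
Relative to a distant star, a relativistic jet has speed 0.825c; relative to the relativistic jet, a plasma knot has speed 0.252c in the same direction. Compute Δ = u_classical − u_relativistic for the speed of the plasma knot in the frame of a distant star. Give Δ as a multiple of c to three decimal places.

Galilean: u_cl = 0.252 + 0.825 = 1.0770.
Relativistic: u_rel = (0.252 + 0.825) / (1 + 0.252·0.825) = 1.0770/1.2079 = 0.8916.
Δ = 1.0770 − 0.8916 = 0.1854.
(The classical prediction exceeds c; the relativistic result does not.)

Δ = 0.185c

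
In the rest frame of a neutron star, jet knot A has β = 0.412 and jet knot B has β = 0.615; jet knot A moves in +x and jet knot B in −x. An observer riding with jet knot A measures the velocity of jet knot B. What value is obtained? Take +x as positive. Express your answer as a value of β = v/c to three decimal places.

β = -0.819

β_A = 0.412, β_B = -0.615.
Transform to A's frame with the inverse velocity-addition law: u' = (u − v)/(1 − uv/c²), taking u = β_B and v = β_A.
u' = (-0.615 − 0.412) / (1 − (0.412)(-0.615)) = -1.0270/1.2534 = -0.8194.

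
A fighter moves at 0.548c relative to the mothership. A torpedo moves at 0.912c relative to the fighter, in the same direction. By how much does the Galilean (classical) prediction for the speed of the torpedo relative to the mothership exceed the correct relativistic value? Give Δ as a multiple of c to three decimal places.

Δ = 0.487c

Galilean: u_cl = 0.912 + 0.548 = 1.4600.
Relativistic: u_rel = (0.912 + 0.548) / (1 + 0.912·0.548) = 1.4600/1.4998 = 0.9735.
Δ = 1.4600 − 0.9735 = 0.4865.
(The classical prediction exceeds c; the relativistic result does not.)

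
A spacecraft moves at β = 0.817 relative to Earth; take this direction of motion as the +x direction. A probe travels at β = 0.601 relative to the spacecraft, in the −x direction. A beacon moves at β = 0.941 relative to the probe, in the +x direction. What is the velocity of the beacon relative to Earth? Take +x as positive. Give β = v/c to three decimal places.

β = +0.976

Apply u = (u' + v)/(1 + u'v/c²) successively, working outward toward Earth.
Start: velocity of the spacecraft relative to Earth = 0.8170c.
Compose with the probe (u' = -0.601 in the spacecraft frame): u_1 = (-0.601 + 0.817) / (1 + (-0.601)·0.817) = 0.2160/0.5090 = 0.4244.
Compose with the beacon (u' = 0.941 in the probe frame): u_2 = (0.941 + 0.424) / (1 + 0.941·0.424) = 1.3654/1.3993 = 0.9757.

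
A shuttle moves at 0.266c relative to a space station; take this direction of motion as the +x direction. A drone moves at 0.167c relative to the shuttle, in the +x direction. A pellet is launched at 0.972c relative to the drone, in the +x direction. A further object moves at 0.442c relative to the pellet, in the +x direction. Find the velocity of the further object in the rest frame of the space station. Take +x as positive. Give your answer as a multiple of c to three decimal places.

0.995c

Apply u = (u' + v)/(1 + u'v/c²) successively, working outward toward the space station.
Start: velocity of the shuttle relative to the space station = 0.2660c.
Compose with the drone (u' = 0.167 in the shuttle frame): u_1 = (0.167 + 0.266) / (1 + 0.167·0.266) = 0.4330/1.0444 = 0.4146.
Compose with the pellet (u' = 0.972 in the drone frame): u_2 = (0.972 + 0.415) / (1 + 0.972·0.415) = 1.3866/1.4030 = 0.9883.
Compose with the further object (u' = 0.442 in the pellet frame): u_3 = (0.442 + 0.988) / (1 + 0.442·0.988) = 1.4303/1.4368 = 0.9955.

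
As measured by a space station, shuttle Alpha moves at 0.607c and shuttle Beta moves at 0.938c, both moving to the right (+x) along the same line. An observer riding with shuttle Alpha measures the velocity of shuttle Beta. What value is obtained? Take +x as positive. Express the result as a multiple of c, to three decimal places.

+0.769c

β_A = 0.607, β_B = 0.938.
Transform to A's frame with the inverse velocity-addition law: u' = (u − v)/(1 − uv/c²), taking u = β_B and v = β_A.
u' = (0.938 − 0.607) / (1 − (0.607)(0.938)) = 0.3310/0.4306 = 0.7686.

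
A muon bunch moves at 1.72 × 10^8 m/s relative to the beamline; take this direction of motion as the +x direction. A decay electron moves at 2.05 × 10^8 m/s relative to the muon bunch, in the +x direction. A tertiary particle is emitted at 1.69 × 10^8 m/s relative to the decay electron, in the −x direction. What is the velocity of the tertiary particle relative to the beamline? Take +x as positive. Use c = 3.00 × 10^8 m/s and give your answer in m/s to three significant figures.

+2.07 × 10^8 m/s

Apply u = (u' + v)/(1 + u'v/c²) successively, working outward toward the beamline.
(Dividing each given speed by c = 3.00 × 10^8 m/s to work in units of c.)
Start: velocity of the muon bunch relative to the beamline = 0.5733c.
Compose with the decay electron (u' = 0.683 in the muon bunch frame): u_1 = (0.683 + 0.573) / (1 + 0.683·0.573) = 1.2567/1.3918 = 0.9029.
Compose with the tertiary particle (u' = -0.563 in the decay electron frame): u_2 = (-0.563 + 0.903) / (1 + (-0.563)·0.903) = 0.3396/0.4914 = 0.6911.
So u = 0.6911 × 3.00 × 10^8 m/s.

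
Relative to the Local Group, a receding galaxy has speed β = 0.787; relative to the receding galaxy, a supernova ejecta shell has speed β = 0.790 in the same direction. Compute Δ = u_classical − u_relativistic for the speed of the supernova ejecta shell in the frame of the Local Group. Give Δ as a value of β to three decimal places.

Galilean: u_cl = 0.790 + 0.787 = 1.5770.
Relativistic: u_rel = (0.790 + 0.787) / (1 + 0.790·0.787) = 1.5770/1.6217 = 0.9724.
Δ = 1.5770 − 0.9724 = 0.6046.
(The classical prediction exceeds c; the relativistic result does not.)

Δ = 0.605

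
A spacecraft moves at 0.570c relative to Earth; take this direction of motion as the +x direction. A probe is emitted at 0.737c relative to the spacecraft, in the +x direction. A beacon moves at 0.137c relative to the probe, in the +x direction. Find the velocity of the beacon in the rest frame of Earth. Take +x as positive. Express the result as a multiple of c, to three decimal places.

Apply u = (u' + v)/(1 + u'v/c²) successively, working outward toward Earth.
Start: velocity of the spacecraft relative to Earth = 0.5700c.
Compose with the probe (u' = 0.737 in the spacecraft frame): u_1 = (0.737 + 0.570) / (1 + 0.737·0.570) = 1.3070/1.4201 = 0.9204.
Compose with the beacon (u' = 0.137 in the probe frame): u_2 = (0.137 + 0.920) / (1 + 0.137·0.920) = 1.0574/1.1261 = 0.9390.

0.939c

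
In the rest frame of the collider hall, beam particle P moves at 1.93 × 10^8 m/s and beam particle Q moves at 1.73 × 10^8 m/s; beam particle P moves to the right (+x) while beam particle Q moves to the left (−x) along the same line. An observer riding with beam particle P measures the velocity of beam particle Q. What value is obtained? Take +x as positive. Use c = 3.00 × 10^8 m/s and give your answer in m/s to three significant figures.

-2.67 × 10^8 m/s

β_A = 0.643, β_B = -0.577 (dividing each by c = 3.00 × 10^8 m/s).
Transform to A's frame with the inverse velocity-addition law: u' = (u − v)/(1 − uv/c²), taking u = β_B and v = β_A.
u' = (-0.577 − 0.643) / (1 − (0.643)(-0.577)) = -1.2200/1.3710 = -0.8899.
u' = -0.8899 × 3.00 × 10^8 m/s.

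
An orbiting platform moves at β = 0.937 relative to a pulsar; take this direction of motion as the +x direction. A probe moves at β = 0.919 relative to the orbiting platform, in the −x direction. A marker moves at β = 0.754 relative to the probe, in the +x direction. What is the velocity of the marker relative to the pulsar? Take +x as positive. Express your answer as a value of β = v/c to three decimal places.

Apply u = (u' + v)/(1 + u'v/c²) successively, working outward toward the pulsar.
Start: velocity of the orbiting platform relative to the pulsar = 0.9370c.
Compose with the probe (u' = -0.919 in the orbiting platform frame): u_1 = (-0.919 + 0.937) / (1 + (-0.919)·0.937) = 0.0180/0.1389 = 0.1296.
Compose with the marker (u' = 0.754 in the probe frame): u_2 = (0.754 + 0.130) / (1 + 0.754·0.130) = 0.8836/1.0977 = 0.8049.

β = +0.805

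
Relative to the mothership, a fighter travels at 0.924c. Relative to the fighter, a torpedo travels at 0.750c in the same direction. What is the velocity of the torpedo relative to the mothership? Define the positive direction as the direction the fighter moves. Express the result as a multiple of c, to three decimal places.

0.989c

With v = 0.924 and u' = 0.750 (in units of c),
u = (u' + v)/(1 + u'v/c²):
u = (0.750 + 0.924) / (1 + 0.750·0.924) = 1.6740/1.6930 = 0.9888
(Galilean addition would give +1.674c, exceeding c.)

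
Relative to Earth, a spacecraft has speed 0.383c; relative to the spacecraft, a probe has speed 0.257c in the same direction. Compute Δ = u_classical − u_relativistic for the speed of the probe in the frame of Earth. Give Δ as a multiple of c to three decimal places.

Δ = 0.057c

Galilean: u_cl = 0.257 + 0.383 = 0.6400.
Relativistic: u_rel = (0.257 + 0.383) / (1 + 0.257·0.383) = 0.6400/1.0984 = 0.5826.
Δ = 0.6400 − 0.5826 = 0.0574.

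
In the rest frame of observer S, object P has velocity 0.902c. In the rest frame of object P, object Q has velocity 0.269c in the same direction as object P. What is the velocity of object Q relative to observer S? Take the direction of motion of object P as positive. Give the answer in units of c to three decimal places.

0.942c

With v = 0.902 and u' = 0.269 (in units of c),
u = (u' + v)/(1 + u'v/c²):
u = (0.269 + 0.902) / (1 + 0.269·0.902) = 1.1710/1.2426 = 0.9424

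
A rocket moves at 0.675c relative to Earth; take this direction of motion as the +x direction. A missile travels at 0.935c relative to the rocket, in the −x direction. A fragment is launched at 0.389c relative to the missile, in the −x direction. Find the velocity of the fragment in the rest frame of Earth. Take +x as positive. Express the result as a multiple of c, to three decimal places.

Apply u = (u' + v)/(1 + u'v/c²) successively, working outward toward Earth.
Start: velocity of the rocket relative to Earth = 0.6750c.
Compose with the missile (u' = -0.935 in the rocket frame): u_1 = (-0.935 + 0.675) / (1 + (-0.935)·0.675) = -0.2600/0.3689 = -0.7048.
Compose with the fragment (u' = -0.389 in the missile frame): u_2 = (-0.389 + (-0.705)) / (1 + (-0.389)·(-0.705)) = -1.0938/1.2742 = -0.8585.

-0.858c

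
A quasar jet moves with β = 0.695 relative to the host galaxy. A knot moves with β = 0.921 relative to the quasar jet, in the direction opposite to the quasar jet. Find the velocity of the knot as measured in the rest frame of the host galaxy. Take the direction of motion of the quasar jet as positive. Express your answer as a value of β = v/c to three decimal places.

β = -0.628

With v = 0.695 and u' = -0.921 (in units of c),
u = (u' + v)/(1 + u'v/c²):
u = (-0.921 + 0.695) / (1 + (-0.921)·0.695) = -0.2260/0.3599 = -0.6279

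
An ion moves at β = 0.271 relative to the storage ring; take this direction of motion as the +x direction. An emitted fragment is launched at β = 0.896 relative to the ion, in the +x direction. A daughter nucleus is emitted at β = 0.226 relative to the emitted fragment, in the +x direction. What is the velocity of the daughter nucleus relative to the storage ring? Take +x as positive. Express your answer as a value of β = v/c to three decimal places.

Apply u = (u' + v)/(1 + u'v/c²) successively, working outward toward the storage ring.
Start: velocity of the ion relative to the storage ring = 0.2710c.
Compose with the emitted fragment (u' = 0.896 in the ion frame): u_1 = (0.896 + 0.271) / (1 + 0.896·0.271) = 1.1670/1.2428 = 0.9390.
Compose with the daughter nucleus (u' = 0.226 in the emitted fragment frame): u_2 = (0.226 + 0.939) / (1 + 0.226·0.939) = 1.1650/1.2122 = 0.9610.

β = 0.961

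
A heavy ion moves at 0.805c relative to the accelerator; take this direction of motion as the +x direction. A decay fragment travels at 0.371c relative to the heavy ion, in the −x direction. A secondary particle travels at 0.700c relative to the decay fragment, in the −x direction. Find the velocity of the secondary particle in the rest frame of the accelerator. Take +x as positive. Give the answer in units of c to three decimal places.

-0.143c

Apply u = (u' + v)/(1 + u'v/c²) successively, working outward toward the accelerator.
Start: velocity of the heavy ion relative to the accelerator = 0.8050c.
Compose with the decay fragment (u' = -0.371 in the heavy ion frame): u_1 = (-0.371 + 0.805) / (1 + (-0.371)·0.805) = 0.4340/0.7013 = 0.6188.
Compose with the secondary particle (u' = -0.700 in the decay fragment frame): u_2 = (-0.700 + 0.619) / (1 + (-0.700)·0.619) = -0.0812/0.5668 = -0.1432.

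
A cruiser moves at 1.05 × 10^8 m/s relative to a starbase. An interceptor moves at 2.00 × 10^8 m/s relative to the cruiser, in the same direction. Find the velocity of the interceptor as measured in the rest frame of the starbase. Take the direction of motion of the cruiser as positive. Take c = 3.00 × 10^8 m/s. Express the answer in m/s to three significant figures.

In units of c (dividing by 3.00 × 10^8 m/s): v = 0.350, u' = 0.667.
u = (u' + v)/(1 + u'v/c²):
u = (0.667 + 0.350) / (1 + 0.667·0.350) = 1.0167/1.2333 = 0.8243
Converting back: u = 0.8243 × 3.00 × 10^8 m/s.

2.47 × 10^8 m/s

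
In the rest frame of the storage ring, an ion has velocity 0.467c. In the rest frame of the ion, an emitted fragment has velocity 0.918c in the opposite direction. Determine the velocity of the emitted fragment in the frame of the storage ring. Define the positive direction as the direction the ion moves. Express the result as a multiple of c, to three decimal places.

-0.789c

With v = 0.467 and u' = -0.918 (in units of c),
u = (u' + v)/(1 + u'v/c²):
u = (-0.918 + 0.467) / (1 + (-0.918)·0.467) = -0.4510/0.5713 = -0.7894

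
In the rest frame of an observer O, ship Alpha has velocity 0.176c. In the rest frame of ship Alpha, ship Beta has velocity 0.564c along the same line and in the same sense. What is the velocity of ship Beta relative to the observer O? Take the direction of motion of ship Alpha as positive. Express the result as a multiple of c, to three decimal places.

0.673c

With v = 0.176 and u' = 0.564 (in units of c),
u = (u' + v)/(1 + u'v/c²):
u = (0.564 + 0.176) / (1 + 0.564·0.176) = 0.7400/1.0993 = 0.6732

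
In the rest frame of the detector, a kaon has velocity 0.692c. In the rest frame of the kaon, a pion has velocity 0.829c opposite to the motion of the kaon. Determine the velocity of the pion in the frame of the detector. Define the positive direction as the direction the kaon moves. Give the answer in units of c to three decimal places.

-0.321c

With v = 0.692 and u' = -0.829 (in units of c),
u = (u' + v)/(1 + u'v/c²):
u = (-0.829 + 0.692) / (1 + (-0.829)·0.692) = -0.1370/0.4263 = -0.3213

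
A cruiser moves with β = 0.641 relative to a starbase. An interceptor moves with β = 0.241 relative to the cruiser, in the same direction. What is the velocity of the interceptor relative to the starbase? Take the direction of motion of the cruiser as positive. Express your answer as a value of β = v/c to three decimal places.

With v = 0.641 and u' = 0.241 (in units of c),
u = (u' + v)/(1 + u'v/c²):
u = (0.241 + 0.641) / (1 + 0.241·0.641) = 0.8820/1.1545 = 0.7640

β = 0.764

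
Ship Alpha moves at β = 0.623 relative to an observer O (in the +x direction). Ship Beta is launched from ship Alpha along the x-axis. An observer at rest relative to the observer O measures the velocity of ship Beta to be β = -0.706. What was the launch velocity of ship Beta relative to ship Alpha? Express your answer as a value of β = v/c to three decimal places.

Invert the composition law: u' = (u − v)/(1 − uv/c²).
u' = (-0.706 − 0.623) / (1 − (-0.706)(0.623)) = -1.3290/1.4398 = -0.9230.

β = -0.923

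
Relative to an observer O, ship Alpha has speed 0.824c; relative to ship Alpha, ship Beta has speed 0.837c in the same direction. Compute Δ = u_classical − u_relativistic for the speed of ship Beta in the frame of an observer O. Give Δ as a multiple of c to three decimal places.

Δ = 0.678c

Galilean: u_cl = 0.837 + 0.824 = 1.6610.
Relativistic: u_rel = (0.837 + 0.824) / (1 + 0.837·0.824) = 1.6610/1.6897 = 0.9830.
Δ = 1.6610 − 0.9830 = 0.6780.
(The classical prediction exceeds c; the relativistic result does not.)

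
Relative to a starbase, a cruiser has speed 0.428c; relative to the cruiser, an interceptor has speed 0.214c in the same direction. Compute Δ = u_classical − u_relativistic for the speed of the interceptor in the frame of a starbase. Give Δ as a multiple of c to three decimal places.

Δ = 0.054c

Galilean: u_cl = 0.214 + 0.428 = 0.6420.
Relativistic: u_rel = (0.214 + 0.428) / (1 + 0.214·0.428) = 0.6420/1.0916 = 0.5881.
Δ = 0.6420 − 0.5881 = 0.0539.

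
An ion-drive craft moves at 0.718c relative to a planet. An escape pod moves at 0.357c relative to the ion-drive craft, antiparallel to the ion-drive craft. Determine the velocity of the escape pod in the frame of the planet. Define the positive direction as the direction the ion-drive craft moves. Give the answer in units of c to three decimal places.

With v = 0.718 and u' = -0.357 (in units of c),
u = (u' + v)/(1 + u'v/c²):
u = (-0.357 + 0.718) / (1 + (-0.357)·0.718) = 0.3610/0.7437 = 0.4854

+0.485c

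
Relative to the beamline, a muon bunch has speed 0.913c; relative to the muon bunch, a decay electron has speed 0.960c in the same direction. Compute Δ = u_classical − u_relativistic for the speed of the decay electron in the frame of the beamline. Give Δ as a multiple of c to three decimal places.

Δ = 0.875c

Galilean: u_cl = 0.960 + 0.913 = 1.8730.
Relativistic: u_rel = (0.960 + 0.913) / (1 + 0.960·0.913) = 1.8730/1.8765 = 0.9981.
Δ = 1.8730 − 0.9981 = 0.8749.
(The classical prediction exceeds c; the relativistic result does not.)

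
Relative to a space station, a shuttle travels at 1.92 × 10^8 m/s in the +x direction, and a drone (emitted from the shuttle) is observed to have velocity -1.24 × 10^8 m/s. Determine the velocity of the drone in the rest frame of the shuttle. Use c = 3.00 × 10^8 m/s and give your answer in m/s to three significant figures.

v = 0.640c, u = -0.413c.
Invert the composition law: u' = (u − v)/(1 − uv/c²).
u' = (-0.413 − 0.640) / (1 − (-0.413)(0.640)) = -1.0533/1.2645 = -0.8330.
u' = -0.8330 × 3.00 × 10^8 m/s.

-2.50 × 10^8 m/s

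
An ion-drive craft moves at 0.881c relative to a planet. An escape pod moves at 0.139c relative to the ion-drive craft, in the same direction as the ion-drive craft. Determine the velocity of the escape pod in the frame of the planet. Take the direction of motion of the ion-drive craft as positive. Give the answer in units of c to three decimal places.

With v = 0.881 and u' = 0.139 (in units of c),
u = (u' + v)/(1 + u'v/c²):
u = (0.139 + 0.881) / (1 + 0.139·0.881) = 1.0200/1.1225 = 0.9087

0.909c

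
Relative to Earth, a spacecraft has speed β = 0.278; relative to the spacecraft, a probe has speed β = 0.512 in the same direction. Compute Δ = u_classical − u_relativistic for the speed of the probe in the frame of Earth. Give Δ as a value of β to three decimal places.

Δ = 0.098

Galilean: u_cl = 0.512 + 0.278 = 0.7900.
Relativistic: u_rel = (0.512 + 0.278) / (1 + 0.512·0.278) = 0.7900/1.1423 = 0.6916.
Δ = 0.7900 − 0.6916 = 0.0984.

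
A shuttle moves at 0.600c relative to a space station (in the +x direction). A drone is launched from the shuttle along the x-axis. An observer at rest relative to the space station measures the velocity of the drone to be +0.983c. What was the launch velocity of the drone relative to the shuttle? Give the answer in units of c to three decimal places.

Invert the composition law: u' = (u − v)/(1 − uv/c²).
u' = (0.983 − 0.600) / (1 − (0.983)(0.600)) = 0.3830/0.4102 = 0.9337.

+0.934c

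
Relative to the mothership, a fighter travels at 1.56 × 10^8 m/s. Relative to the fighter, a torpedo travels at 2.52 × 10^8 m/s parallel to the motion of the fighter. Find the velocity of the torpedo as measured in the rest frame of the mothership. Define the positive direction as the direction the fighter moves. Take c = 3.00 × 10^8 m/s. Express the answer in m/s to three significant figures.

2.84 × 10^8 m/s

In units of c (dividing by 3.00 × 10^8 m/s): v = 0.520, u' = 0.840.
u = (u' + v)/(1 + u'v/c²):
u = (0.840 + 0.520) / (1 + 0.840·0.520) = 1.3600/1.4368 = 0.9465
Converting back: u = 0.9465 × 3.00 × 10^8 m/s.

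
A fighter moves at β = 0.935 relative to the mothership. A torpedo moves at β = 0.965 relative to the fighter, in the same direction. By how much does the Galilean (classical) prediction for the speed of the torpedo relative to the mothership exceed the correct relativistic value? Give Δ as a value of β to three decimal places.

Δ = 0.901

Galilean: u_cl = 0.965 + 0.935 = 1.9000.
Relativistic: u_rel = (0.965 + 0.935) / (1 + 0.965·0.935) = 1.9000/1.9023 = 0.9988.
Δ = 1.9000 − 0.9988 = 0.9012.
(The classical prediction exceeds c; the relativistic result does not.)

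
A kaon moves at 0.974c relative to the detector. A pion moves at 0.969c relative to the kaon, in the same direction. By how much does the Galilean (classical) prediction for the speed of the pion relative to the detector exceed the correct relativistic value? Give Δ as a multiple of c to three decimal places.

Galilean: u_cl = 0.969 + 0.974 = 1.9430.
Relativistic: u_rel = (0.969 + 0.974) / (1 + 0.969·0.974) = 1.9430/1.9438 = 0.9996.
Δ = 1.9430 − 0.9996 = 0.9434.
(The classical prediction exceeds c; the relativistic result does not.)

Δ = 0.943c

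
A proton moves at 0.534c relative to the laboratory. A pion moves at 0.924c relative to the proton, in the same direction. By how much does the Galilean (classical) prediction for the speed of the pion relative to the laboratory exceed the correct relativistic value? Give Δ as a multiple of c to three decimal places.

Δ = 0.482c

Galilean: u_cl = 0.924 + 0.534 = 1.4580.
Relativistic: u_rel = (0.924 + 0.534) / (1 + 0.924·0.534) = 1.4580/1.4934 = 0.9763.
Δ = 1.4580 − 0.9763 = 0.4817.
(The classical prediction exceeds c; the relativistic result does not.)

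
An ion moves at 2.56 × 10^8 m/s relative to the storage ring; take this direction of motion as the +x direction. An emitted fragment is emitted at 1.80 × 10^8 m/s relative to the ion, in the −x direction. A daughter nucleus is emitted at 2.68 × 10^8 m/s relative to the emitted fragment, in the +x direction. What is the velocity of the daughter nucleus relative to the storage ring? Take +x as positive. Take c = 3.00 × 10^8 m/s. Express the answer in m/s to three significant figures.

Apply u = (u' + v)/(1 + u'v/c²) successively, working outward toward the storage ring.
(Dividing each given speed by c = 3.00 × 10^8 m/s to work in units of c.)
Start: velocity of the ion relative to the storage ring = 0.8533c.
Compose with the emitted fragment (u' = -0.600 in the ion frame): u_1 = (-0.600 + 0.853) / (1 + (-0.600)·0.853) = 0.2533/0.4880 = 0.5191.
Compose with the daughter nucleus (u' = 0.893 in the emitted fragment frame): u_2 = (0.893 + 0.519) / (1 + 0.893·0.519) = 1.4125/1.4638 = 0.9650.
So u = 0.9650 × 3.00 × 10^8 m/s.

+2.89 × 10^8 m/s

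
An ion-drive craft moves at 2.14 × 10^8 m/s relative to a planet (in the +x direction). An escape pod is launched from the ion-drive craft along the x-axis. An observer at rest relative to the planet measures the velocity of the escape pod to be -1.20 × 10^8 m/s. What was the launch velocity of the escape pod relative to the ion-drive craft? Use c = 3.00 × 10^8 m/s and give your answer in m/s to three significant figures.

v = 0.713c, u = -0.400c.
Invert the composition law: u' = (u − v)/(1 − uv/c²).
u' = (-0.400 − 0.713) / (1 − (-0.400)(0.713)) = -1.1133/1.2853 = -0.8662.
u' = -0.8662 × 3.00 × 10^8 m/s.

-2.60 × 10^8 m/s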